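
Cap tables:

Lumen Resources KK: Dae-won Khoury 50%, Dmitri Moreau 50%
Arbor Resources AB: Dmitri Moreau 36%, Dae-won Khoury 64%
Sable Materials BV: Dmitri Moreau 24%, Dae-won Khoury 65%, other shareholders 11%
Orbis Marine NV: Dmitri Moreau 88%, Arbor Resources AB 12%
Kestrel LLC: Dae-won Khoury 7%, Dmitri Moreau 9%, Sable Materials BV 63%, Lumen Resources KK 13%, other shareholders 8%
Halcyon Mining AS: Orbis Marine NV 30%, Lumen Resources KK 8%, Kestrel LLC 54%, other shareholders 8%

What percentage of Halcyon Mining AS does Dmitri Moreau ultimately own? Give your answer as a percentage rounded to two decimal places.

Dmitri reaches Halcyon along 6 paths.
Via Orbis: 88% × 30% = 26.4%.
Via Arbor → Orbis: 36% × 12% × 30% = 1.296%.
Via Lumen: 50% × 8% = 4%.
Via Kestrel: 9% × 54% = 4.86%.
Via Sable → Kestrel: 24% × 63% × 54% = 8.1648%.
Via Lumen → Kestrel: 50% × 13% × 54% = 3.51%.
Total: 26.4% + 1.296% + 4% + 4.86% + 8.1648% + 3.51% = 48.2308%.
Rounded: 48.23%.

48.23%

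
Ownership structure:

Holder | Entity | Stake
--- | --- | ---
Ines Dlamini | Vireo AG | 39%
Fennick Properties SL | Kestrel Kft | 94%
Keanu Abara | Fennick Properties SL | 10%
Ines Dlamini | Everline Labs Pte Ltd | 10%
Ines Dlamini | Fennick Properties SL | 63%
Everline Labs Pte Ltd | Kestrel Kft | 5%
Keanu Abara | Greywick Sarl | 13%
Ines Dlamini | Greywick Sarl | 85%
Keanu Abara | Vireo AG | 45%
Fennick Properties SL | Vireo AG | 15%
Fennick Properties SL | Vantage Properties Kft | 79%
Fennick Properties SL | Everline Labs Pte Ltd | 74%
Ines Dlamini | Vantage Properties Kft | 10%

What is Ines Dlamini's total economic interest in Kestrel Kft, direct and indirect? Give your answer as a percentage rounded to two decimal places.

62.05%

Ines reaches Kestrel along 3 paths.
Via Fennick: 63% × 94% = 59.22%.
Via Everline: 10% × 5% = 0.5%.
Via Fennick → Everline: 63% × 74% × 5% = 2.331%.
Total: 59.22% + 0.5% + 2.331% = 62.051%.
Rounded: 62.05%.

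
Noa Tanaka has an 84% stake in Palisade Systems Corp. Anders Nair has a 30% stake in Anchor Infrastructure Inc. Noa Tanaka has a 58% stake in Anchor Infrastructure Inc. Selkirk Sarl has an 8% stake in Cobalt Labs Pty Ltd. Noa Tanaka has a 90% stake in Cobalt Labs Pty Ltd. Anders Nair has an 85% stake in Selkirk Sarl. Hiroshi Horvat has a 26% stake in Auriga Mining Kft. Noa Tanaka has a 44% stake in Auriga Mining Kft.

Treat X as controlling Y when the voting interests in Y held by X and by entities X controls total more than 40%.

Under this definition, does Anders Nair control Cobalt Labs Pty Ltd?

Anders holds 85% of Selkirk, so Anders controls Selkirk.
In Cobalt, Anders's side holds only 8%, not > 40%.
So Anders does not control Cobalt.

No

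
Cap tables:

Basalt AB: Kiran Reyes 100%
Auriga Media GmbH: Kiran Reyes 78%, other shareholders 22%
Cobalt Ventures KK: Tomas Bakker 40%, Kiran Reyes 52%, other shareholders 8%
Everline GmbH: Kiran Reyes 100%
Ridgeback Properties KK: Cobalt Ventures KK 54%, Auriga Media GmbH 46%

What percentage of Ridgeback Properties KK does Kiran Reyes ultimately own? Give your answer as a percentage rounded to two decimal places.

Kiran reaches Ridgeback along 2 paths.
Via Cobalt: 52% × 54% = 28.08%.
Via Auriga: 78% × 46% = 35.88%.
Total: 28.08% + 35.88% = 63.96%.

63.96%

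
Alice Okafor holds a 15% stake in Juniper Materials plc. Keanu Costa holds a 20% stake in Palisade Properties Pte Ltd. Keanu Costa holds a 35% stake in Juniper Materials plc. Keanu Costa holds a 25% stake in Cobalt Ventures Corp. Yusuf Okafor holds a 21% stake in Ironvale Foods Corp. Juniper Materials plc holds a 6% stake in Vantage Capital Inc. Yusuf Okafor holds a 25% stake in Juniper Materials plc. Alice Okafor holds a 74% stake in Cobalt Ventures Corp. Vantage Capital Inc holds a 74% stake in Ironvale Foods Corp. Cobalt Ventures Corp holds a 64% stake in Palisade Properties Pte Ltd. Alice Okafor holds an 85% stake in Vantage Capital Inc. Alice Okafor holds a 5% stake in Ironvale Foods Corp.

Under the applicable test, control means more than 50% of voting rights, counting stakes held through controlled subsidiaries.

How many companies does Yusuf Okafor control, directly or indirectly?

0

Yusuf's largest direct stake is 25% in Juniper, which does not meet the threshold.
Yusuf controls 0 companies.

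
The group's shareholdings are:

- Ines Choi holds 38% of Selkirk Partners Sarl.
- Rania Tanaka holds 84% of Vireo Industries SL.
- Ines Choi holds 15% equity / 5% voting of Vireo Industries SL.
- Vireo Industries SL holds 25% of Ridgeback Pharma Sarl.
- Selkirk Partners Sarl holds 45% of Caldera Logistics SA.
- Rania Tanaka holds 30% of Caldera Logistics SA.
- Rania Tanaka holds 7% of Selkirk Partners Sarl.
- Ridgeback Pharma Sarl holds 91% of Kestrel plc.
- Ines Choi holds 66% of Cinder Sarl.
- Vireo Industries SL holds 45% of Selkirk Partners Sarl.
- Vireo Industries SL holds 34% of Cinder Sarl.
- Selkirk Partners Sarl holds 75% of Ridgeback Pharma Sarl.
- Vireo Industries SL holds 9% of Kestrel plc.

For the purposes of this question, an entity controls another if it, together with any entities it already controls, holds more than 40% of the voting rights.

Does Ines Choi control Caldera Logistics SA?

Ines holds 66% of Cinder, so Ines controls Cinder.
Neither Ines nor any entity Ines controls holds any voting interest in Caldera.
So Ines does not control Caldera.

No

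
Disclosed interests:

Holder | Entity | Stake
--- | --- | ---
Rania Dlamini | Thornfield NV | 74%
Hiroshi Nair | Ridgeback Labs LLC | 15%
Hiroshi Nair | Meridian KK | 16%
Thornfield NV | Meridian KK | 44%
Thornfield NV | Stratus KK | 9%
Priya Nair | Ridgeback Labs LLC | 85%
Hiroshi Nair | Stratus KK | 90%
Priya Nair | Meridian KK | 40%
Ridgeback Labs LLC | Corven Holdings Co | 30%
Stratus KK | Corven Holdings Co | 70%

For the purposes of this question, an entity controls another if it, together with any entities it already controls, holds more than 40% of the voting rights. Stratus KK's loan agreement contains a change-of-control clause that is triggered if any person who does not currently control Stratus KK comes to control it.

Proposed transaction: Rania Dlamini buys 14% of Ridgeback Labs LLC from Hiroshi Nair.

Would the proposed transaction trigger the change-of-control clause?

No

The purchase adds only to Rania's holdings (Hiroshi's stake shrinks), so Rania is the only person who could newly come to control Stratus.
Rania holds 74% of Thornfield, so Rania controls Thornfield.
Thornfield holds 44% of Meridian, so Rania controls Meridian.
In Stratus, Rania's side holds only 9%, not > 40%.
So before the transaction, Rania does not control Stratus.
After the purchase, Rania holds 14% of Ridgeback directly, and Hiroshi's stake falls to 1%.
Rania's side now holds 14% of Ridgeback, not > 40%, so Rania still does not control Ridgeback.
After the transaction, Rania's side holds 9% of Stratus, not > 40%, so Rania still does not control Stratus.
No new person acquires control, so the clause is not triggered.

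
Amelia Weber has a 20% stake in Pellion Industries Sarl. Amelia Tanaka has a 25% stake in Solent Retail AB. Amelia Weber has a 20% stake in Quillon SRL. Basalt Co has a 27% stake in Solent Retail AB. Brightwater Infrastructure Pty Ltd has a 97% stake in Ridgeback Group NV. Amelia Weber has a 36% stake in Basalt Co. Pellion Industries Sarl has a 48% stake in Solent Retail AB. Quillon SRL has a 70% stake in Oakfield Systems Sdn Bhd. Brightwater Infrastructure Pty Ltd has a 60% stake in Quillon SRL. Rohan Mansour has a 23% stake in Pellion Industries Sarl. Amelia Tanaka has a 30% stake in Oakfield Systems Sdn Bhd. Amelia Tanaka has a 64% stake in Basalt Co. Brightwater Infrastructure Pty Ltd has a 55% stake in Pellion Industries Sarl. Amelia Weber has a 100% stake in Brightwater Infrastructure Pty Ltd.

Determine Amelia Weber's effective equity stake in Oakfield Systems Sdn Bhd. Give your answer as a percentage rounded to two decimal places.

56.00%

Amelia Weber reaches Oakfield along 2 paths.
Via Quillon: 20% × 70% = 14%.
Via Brightwater → Quillon: 100% × 60% × 70% = 42%.
Total: 14% + 42% = 56%.
Rounded: 56.00%.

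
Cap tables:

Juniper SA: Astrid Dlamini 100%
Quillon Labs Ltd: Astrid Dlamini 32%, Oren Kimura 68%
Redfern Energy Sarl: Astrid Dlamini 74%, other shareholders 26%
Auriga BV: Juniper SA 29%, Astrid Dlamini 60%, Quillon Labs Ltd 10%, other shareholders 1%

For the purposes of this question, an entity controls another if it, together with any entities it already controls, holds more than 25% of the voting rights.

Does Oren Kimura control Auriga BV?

No

Oren holds 68% of Quillon, so Oren controls Quillon.
In Auriga, Oren's side holds only 10%, not > 25%.
So Oren does not control Auriga.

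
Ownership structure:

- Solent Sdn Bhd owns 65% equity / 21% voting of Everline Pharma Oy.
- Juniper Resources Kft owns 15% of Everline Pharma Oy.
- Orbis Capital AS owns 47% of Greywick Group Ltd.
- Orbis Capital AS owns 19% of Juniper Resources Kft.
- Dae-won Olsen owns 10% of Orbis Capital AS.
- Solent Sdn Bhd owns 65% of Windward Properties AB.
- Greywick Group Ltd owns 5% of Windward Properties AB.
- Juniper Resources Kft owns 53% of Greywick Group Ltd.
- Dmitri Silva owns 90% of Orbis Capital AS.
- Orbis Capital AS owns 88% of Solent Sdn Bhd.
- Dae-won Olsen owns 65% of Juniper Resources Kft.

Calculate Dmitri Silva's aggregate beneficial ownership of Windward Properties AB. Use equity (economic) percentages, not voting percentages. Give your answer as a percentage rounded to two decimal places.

Dmitri reaches Windward along 3 paths.
Via Orbis → Solent: 90% × 88% × 65% = 51.48%.
Via Orbis → Greywick: 90% × 47% × 5% = 2.115%.
Via Orbis → Juniper → Greywick: 90% × 19% × 53% × 5% = 0.45315%.
Total: 51.48% + 2.115% + 0.45315% = 54.04815%.
Rounded: 54.05%.

54.05%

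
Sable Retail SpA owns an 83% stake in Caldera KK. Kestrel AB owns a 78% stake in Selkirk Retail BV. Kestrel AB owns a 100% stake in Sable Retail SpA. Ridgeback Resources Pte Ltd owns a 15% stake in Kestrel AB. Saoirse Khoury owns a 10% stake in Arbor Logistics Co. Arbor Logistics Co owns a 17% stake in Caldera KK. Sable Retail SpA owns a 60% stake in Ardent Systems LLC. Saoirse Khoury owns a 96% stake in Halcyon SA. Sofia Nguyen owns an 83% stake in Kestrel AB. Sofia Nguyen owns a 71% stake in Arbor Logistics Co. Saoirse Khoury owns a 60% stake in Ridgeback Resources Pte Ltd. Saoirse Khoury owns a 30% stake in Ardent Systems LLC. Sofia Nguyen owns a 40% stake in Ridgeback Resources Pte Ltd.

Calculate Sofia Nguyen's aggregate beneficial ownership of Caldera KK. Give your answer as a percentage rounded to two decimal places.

85.94%

Sofia reaches Caldera along 3 paths.
Via Arbor: 71% × 17% = 12.07%.
Via Kestrel → Sable: 83% × 100% × 83% = 68.89%.
Via Ridgeback → Kestrel → Sable: 40% × 15% × 100% × 83% = 4.98%.
Total: 12.07% + 68.89% + 4.98% = 85.94%.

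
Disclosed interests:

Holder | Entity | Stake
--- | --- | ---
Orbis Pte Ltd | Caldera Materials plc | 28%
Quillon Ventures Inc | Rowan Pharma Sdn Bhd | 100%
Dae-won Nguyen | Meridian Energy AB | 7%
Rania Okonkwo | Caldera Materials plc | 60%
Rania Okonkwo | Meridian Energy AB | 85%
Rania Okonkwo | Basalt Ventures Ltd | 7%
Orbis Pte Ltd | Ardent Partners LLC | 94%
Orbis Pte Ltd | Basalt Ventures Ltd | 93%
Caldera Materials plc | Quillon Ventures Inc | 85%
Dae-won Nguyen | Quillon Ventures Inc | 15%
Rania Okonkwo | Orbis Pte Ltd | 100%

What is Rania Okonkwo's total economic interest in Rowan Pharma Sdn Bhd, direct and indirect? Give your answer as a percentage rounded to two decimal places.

Rania reaches Rowan along 2 paths.
Via Caldera → Quillon: 60% × 85% × 100% = 51%.
Via Orbis → Caldera → Quillon: 100% × 28% × 85% × 100% = 23.8%.
Total: 51% + 23.8% = 74.8%.
Rounded: 74.80%.

74.80%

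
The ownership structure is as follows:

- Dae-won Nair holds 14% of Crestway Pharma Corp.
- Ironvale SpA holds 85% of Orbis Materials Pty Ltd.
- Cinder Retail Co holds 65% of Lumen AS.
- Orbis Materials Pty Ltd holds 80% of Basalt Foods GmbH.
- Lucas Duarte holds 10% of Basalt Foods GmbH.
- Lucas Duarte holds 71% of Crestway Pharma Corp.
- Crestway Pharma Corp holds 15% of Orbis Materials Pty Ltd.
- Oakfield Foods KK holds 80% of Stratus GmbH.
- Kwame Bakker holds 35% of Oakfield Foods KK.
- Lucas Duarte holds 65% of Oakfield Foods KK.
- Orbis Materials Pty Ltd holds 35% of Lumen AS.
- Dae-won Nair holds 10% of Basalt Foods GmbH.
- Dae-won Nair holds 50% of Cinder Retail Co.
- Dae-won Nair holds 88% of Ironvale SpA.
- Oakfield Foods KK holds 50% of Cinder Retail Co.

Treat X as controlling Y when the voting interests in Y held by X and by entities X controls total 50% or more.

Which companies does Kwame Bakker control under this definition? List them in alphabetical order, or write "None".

Kwame's largest direct stake is 35% in Oakfield, which does not meet the threshold.

None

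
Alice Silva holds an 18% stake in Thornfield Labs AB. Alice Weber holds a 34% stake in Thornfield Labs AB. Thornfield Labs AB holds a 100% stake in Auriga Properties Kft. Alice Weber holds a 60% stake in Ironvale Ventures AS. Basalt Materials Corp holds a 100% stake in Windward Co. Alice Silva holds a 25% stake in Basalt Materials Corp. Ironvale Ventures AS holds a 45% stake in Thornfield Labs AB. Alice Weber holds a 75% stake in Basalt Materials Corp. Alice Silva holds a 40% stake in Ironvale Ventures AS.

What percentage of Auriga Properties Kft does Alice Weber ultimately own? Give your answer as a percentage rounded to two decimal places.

Alice Weber reaches Auriga along 2 paths.
Via Ironvale → Thornfield: 60% × 45% × 100% = 27%.
Via Thornfield: 34% × 100% = 34%.
Total: 27% + 34% = 61%.
Rounded: 61.00%.

61.00%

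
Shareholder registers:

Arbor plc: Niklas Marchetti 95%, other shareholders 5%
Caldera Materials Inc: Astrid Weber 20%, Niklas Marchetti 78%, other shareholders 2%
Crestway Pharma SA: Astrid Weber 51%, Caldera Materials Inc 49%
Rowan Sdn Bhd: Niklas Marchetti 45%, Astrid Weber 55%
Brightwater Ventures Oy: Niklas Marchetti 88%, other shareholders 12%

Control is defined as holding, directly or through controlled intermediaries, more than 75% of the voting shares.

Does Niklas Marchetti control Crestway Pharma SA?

Niklas holds 95% of Arbor, so Niklas controls Arbor.
Niklas holds 78% of Caldera, so Niklas controls Caldera.
Niklas holds 88% of Brightwater, so Niklas controls Brightwater.
In Crestway, Niklas's side holds only 49%, not > 75%.
So Niklas does not control Crestway.

No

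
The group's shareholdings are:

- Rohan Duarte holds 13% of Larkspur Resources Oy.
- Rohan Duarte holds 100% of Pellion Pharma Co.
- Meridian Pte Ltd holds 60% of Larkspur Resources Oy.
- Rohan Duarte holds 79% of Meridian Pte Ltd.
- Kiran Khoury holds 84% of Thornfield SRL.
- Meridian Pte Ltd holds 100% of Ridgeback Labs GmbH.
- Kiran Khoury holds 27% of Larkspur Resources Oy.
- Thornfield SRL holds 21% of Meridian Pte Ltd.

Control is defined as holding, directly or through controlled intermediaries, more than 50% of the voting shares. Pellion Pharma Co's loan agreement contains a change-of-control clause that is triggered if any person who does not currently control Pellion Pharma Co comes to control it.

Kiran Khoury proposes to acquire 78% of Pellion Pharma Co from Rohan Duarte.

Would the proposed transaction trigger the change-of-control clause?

The purchase adds only to Kiran's holdings (Rohan's stake shrinks), so Kiran is the only person who could newly come to control Pellion.
Kiran holds 84% of Thornfield, so Kiran controls Thornfield.
Neither Kiran nor any entity Kiran controls holds any voting interest in Pellion.
So before the transaction, Kiran does not control Pellion.
After the purchase, Kiran holds 78% of Pellion directly, and Rohan's stake falls to 22%.
Kiran holds 78% of Pellion, so Kiran controls Pellion.
Kiran did not control Pellion before and does after, so the clause is triggered.

Yes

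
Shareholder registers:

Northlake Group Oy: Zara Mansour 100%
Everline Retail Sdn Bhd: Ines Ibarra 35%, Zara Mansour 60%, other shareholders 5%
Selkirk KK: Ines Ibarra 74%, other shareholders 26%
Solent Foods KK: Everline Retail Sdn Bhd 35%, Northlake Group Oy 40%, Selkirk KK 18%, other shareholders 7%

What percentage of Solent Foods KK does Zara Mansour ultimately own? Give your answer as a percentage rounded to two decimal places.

61.00%

Zara reaches Solent along 2 paths.
Via Everline: 60% × 35% = 21%.
Via Northlake: 100% × 40% = 40%.
Total: 21% + 40% = 61%.
Rounded: 61.00%.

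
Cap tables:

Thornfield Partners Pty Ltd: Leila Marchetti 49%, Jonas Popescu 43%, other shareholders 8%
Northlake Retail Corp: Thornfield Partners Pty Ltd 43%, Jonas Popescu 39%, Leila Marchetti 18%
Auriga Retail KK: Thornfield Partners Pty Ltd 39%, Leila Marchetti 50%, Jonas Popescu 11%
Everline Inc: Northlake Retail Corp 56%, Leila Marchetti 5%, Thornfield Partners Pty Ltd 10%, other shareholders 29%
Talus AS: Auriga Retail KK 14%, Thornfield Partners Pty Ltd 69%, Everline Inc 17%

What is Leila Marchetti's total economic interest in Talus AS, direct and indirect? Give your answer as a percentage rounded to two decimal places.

Leila reaches Talus along 7 paths.
Via Thornfield → Auriga: 49% × 39% × 14% = 2.6754%.
Via Auriga: 50% × 14% = 7%.
Via Thornfield: 49% × 69% = 33.81%.
Via Thornfield → Northlake → Everline: 49% × 43% × 56% × 17% = 2.005864%.
Via Northlake → Everline: 18% × 56% × 17% = 1.7136%.
Via Everline: 5% × 17% = 0.85%.
Via Thornfield → Everline: 49% × 10% × 17% = 0.833%.
Total: 2.6754% + 7% + 33.81% + 2.005864% + 1.7136% + 0.85% + 0.833% = 48.887864%.
Rounded: 48.89%.

48.89%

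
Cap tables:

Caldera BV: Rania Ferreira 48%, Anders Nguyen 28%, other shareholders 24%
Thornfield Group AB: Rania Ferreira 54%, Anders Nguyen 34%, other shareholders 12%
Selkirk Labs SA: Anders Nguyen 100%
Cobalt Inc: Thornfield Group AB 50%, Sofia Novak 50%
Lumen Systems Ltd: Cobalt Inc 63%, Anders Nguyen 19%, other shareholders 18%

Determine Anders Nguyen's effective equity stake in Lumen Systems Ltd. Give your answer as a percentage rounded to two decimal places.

29.71%

Anders reaches Lumen along 2 paths.
Via Thornfield → Cobalt: 34% × 50% × 63% = 10.71%.
Direct stake: 19% = 19%.
Total: 10.71% + 19% = 29.71%.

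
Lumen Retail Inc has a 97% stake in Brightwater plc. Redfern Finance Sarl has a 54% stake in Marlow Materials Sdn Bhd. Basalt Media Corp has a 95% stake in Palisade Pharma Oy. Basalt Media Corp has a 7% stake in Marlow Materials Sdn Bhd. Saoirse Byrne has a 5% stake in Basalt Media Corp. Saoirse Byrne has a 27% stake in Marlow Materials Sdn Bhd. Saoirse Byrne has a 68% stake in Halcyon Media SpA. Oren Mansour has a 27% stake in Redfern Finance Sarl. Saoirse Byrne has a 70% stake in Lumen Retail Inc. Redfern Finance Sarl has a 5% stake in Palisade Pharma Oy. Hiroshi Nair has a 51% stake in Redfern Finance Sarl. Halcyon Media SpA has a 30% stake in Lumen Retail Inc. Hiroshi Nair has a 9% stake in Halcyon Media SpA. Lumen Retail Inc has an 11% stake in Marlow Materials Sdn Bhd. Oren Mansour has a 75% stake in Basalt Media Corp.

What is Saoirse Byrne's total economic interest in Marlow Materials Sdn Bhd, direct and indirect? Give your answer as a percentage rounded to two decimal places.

37.29%

Saoirse reaches Marlow along 4 paths.
Via Basalt: 5% × 7% = 0.35%.
Via Lumen: 70% × 11% = 7.7%.
Via Halcyon → Lumen: 68% × 30% × 11% = 2.244%.
Direct stake: 27% = 27%.
Total: 0.35% + 7.7% + 2.244% + 27% = 37.294%.
Rounded: 37.29%.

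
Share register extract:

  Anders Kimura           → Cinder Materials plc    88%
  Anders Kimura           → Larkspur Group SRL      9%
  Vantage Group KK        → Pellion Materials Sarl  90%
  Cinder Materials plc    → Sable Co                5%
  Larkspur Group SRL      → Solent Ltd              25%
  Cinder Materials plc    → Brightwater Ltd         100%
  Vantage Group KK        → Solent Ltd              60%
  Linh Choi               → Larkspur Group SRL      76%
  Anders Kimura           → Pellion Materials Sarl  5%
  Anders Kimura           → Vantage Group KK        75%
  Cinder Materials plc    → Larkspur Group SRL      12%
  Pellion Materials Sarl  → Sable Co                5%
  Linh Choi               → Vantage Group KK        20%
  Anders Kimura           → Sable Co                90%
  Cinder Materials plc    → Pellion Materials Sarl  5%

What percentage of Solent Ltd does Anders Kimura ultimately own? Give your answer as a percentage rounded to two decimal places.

49.89%

Anders reaches Solent along 3 paths.
Via Cinder → Larkspur: 88% × 12% × 25% = 2.64%.
Via Larkspur: 9% × 25% = 2.25%.
Via Vantage: 75% × 60% = 45%.
Total: 2.64% + 2.25% + 45% = 49.89%.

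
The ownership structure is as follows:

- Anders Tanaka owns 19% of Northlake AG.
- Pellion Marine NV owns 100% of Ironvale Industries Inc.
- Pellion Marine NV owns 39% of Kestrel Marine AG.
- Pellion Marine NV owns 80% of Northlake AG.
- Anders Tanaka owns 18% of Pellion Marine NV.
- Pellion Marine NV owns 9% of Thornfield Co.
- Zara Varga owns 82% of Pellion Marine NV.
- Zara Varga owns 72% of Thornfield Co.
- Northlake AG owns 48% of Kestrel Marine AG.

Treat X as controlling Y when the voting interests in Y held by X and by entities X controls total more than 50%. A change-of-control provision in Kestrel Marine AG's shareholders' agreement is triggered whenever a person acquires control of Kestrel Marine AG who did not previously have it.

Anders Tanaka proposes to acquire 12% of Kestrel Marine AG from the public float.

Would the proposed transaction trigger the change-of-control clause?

The purchase changes only Anders's holdings, so Anders is the only person who could newly come to control Kestrel.
Anders's largest direct stake is 19% in Northlake, which does not meet the threshold, so Anders controls no company.
Neither Anders nor any entity Anders controls holds any voting interest in Kestrel.
So before the transaction, Anders does not control Kestrel.
After the purchase, Anders holds 12% of Kestrel directly.
After the transaction, Anders's side holds 12% of Kestrel, not > 50%, so Anders still does not control Kestrel.
No new person acquires control, so the clause is not triggered.

No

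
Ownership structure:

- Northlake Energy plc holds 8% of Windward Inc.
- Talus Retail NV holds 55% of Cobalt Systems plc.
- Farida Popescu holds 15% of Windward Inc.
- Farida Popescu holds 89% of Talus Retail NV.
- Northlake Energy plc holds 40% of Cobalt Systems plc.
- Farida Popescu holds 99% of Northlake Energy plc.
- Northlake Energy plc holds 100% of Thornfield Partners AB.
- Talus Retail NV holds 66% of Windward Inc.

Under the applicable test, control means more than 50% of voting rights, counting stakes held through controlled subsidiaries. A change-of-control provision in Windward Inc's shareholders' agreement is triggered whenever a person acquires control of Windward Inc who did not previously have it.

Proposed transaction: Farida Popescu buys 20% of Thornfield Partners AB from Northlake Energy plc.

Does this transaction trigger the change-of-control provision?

The purchase adds only to Farida's holdings (Northlake's stake shrinks), so Farida is the only person who could newly come to control Windward.
Farida holds 99% of Northlake, so Farida controls Northlake.
Farida holds 89% of Talus, so Farida controls Talus.
Farida and Northlake and Talus together hold 15% + 8% + 66% = 89% of Windward, so Farida controls Windward.
So Farida already controls Windward before the transaction.
After the purchase, Farida holds 20% of Thornfield directly, and Northlake's stake falls to 80%.
Farida controlled Windward already, so this is not a new person acquiring control; every other person's position is unchanged or reduced.
No new person acquires control, so the clause is not triggered.

No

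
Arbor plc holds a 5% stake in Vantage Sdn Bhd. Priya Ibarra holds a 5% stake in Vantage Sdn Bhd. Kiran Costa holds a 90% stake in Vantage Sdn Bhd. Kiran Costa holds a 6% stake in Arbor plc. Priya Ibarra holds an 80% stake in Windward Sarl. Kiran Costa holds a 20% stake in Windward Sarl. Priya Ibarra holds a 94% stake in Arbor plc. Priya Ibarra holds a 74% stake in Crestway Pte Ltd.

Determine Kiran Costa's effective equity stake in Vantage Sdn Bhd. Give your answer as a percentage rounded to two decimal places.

Kiran reaches Vantage along 2 paths.
Via Arbor: 6% × 5% = 0.3%.
Direct stake: 90% = 90%.
Total: 0.3% + 90% = 90.3%.
Rounded: 90.30%.

90.30%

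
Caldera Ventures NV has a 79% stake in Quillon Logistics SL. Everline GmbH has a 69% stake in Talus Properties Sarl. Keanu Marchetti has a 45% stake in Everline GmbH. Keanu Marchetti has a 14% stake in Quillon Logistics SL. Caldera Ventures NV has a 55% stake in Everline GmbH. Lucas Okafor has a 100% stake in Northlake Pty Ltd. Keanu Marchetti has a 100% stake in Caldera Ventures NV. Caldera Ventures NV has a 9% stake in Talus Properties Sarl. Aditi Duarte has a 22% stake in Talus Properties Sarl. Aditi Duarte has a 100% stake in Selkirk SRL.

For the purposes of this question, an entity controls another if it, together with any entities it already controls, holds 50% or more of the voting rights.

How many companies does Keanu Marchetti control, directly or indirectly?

4

Keanu holds 100% of Caldera, so Keanu controls Caldera.
Keanu and Caldera together hold 45% + 55% = 100% of Everline, so Keanu controls Everline.
Caldera and Keanu together hold 79% + 14% = 93% of Quillon, so Keanu controls Quillon.
Caldera and Everline together hold 9% + 69% = 78% of Talus, so Keanu controls Talus.
No other company's threshold is met.
Keanu controls 4 companies.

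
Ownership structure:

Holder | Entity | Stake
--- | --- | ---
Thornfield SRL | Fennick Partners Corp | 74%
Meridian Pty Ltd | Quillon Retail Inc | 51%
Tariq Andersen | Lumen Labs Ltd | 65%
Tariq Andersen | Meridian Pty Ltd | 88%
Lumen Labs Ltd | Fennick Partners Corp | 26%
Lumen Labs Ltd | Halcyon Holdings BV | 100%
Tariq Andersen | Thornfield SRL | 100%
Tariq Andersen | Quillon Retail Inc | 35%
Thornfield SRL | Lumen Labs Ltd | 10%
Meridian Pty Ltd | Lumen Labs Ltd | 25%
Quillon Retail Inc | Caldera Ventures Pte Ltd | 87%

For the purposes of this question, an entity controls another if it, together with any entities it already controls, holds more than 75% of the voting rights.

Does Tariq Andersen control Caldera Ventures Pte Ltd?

Yes

Tariq holds 88% of Meridian, so Tariq controls Meridian.
Meridian and Tariq together hold 51% + 35% = 86% of Quillon, so Tariq controls Quillon.
Quillon holds 87% of Caldera, so Tariq controls Caldera.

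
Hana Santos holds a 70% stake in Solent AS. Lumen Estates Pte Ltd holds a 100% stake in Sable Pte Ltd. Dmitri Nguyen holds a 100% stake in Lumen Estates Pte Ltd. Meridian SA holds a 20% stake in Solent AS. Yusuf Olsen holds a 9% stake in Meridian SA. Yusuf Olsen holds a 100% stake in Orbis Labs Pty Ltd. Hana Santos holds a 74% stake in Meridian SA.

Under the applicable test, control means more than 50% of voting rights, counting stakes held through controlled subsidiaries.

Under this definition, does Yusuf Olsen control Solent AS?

Yusuf holds 100% of Orbis, so Yusuf controls Orbis.
Neither Yusuf nor any entity Yusuf controls holds any voting interest in Solent.
So Yusuf does not control Solent.

No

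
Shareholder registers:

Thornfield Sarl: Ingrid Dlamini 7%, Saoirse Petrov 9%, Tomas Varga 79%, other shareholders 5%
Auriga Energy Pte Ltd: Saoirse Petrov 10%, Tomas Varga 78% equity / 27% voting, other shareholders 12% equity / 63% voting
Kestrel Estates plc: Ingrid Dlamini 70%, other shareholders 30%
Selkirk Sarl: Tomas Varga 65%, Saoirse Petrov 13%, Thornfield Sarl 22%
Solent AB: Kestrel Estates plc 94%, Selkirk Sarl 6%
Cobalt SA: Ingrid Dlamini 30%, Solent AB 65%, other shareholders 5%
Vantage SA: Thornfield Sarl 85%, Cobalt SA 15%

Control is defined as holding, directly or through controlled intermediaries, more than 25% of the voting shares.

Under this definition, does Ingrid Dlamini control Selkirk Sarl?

Ingrid holds 70% of Kestrel, so Ingrid controls Kestrel.
Kestrel holds 94% of Solent, so Ingrid controls Solent.
Ingrid and Solent together hold 30% + 65% = 95% of Cobalt, so Ingrid controls Cobalt.
Neither Ingrid nor any entity Ingrid controls holds any voting interest in Selkirk.
So Ingrid does not control Selkirk.

No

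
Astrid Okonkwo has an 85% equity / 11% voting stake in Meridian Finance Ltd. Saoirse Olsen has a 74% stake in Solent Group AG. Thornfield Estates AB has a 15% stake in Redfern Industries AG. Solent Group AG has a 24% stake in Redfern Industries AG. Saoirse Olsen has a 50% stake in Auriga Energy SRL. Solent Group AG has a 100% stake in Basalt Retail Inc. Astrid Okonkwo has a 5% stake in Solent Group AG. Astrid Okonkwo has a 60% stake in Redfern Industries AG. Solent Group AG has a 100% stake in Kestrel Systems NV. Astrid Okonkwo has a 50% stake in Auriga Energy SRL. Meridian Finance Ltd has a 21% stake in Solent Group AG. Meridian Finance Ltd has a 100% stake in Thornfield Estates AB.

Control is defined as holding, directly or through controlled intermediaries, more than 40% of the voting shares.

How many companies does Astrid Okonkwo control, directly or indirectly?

Astrid holds 50% of Auriga, so Astrid controls Auriga.
Astrid holds 60% of Redfern, so Astrid controls Redfern.
No other company's threshold is met.
Astrid controls 2 companies.

2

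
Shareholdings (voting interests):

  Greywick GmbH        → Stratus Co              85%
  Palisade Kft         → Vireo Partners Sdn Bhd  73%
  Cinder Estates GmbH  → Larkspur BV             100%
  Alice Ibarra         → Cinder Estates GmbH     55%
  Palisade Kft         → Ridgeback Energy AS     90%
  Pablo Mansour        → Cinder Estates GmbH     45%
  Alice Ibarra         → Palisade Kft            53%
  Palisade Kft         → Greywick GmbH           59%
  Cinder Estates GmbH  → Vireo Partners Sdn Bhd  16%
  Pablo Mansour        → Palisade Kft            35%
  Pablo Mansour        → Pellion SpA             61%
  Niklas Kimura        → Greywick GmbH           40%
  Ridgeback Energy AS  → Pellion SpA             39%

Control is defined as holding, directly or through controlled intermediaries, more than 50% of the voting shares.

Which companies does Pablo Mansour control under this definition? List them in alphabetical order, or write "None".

Pellion SpA

Pablo holds 61% of Pellion, so Pablo controls Pellion.
No other company's threshold is met.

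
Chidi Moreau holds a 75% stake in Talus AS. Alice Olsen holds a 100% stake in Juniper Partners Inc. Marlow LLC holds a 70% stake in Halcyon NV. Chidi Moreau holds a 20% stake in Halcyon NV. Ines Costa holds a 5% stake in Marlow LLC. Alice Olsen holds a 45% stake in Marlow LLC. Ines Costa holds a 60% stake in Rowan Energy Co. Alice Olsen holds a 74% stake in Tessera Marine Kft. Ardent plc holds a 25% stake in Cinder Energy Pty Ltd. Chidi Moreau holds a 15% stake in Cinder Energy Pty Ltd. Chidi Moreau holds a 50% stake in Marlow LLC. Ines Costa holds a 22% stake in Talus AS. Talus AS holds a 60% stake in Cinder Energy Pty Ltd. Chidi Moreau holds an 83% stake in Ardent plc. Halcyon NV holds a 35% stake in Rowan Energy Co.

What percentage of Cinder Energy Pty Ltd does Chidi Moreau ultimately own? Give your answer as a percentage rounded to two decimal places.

Chidi reaches Cinder along 3 paths.
Direct stake: 15% = 15%.
Via Ardent: 83% × 25% = 20.75%.
Via Talus: 75% × 60% = 45%.
Total: 15% + 20.75% + 45% = 80.75%.

80.75%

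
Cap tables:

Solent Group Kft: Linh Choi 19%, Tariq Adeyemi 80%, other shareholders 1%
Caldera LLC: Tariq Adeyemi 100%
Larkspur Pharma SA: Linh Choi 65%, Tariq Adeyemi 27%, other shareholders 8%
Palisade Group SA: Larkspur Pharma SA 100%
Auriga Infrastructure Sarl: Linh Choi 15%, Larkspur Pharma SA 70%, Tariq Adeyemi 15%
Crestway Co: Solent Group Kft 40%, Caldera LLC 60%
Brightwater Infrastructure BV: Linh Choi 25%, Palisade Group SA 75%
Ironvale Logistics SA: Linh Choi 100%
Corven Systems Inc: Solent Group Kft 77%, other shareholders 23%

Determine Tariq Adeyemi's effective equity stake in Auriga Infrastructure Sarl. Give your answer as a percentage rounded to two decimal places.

Tariq reaches Auriga along 2 paths.
Via Larkspur: 27% × 70% = 18.9%.
Direct stake: 15% = 15%.
Total: 18.9% + 15% = 33.9%.
Rounded: 33.90%.

33.90%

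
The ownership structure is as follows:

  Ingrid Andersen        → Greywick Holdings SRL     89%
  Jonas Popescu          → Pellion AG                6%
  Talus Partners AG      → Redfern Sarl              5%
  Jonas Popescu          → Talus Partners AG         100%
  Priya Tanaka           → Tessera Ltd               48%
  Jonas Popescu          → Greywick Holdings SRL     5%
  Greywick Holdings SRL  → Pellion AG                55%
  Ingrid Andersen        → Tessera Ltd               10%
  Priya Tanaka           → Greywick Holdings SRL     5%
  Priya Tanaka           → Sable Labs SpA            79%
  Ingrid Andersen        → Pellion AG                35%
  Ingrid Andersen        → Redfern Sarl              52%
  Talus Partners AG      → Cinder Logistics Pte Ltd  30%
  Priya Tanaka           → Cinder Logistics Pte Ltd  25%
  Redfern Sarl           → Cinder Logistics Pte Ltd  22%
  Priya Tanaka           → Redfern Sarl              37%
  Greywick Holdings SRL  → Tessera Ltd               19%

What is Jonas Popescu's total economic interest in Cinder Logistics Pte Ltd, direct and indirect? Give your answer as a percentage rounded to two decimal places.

31.10%

Jonas reaches Cinder along 2 paths.
Via Talus: 100% × 30% = 30%.
Via Talus → Redfern: 100% × 5% × 22% = 1.1%.
Total: 30% + 1.1% = 31.1%.
Rounded: 31.10%.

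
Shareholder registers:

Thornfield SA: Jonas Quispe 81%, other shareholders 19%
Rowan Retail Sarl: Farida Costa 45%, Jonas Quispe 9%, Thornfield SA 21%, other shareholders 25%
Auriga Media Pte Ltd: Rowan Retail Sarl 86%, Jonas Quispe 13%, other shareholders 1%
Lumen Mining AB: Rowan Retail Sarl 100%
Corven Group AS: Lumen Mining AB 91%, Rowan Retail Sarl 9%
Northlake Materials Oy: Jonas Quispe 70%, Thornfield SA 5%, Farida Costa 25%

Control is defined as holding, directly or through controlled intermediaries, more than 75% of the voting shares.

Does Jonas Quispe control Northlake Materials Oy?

No

Jonas holds 81% of Thornfield, so Jonas controls Thornfield.
In Northlake, Jonas's side holds only 70% + 5% = 75%, not > 75%.
So Jonas does not control Northlake.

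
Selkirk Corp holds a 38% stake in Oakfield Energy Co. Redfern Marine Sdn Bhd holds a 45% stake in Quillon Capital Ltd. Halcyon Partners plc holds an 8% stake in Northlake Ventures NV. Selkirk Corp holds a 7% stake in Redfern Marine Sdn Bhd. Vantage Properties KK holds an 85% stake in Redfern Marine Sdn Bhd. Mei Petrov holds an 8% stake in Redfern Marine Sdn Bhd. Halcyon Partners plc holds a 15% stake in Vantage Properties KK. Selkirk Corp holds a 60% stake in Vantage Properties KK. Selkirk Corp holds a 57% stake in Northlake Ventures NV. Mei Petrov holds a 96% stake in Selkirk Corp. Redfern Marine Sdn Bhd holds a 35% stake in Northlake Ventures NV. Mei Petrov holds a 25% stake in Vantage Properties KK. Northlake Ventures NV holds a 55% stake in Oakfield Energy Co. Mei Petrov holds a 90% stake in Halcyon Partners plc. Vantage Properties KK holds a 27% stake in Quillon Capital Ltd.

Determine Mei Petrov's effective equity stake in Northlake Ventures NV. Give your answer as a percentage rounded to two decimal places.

95.66%

Mei reaches Northlake along 7 paths.
Via Vantage → Redfern: 25% × 85% × 35% = 7.4375%.
Via Selkirk → Vantage → Redfern: 96% × 60% × 85% × 35% = 17.136%.
Via Halcyon → Vantage → Redfern: 90% × 15% × 85% × 35% = 4.01625%.
Via Selkirk → Redfern: 96% × 7% × 35% = 2.352%.
Via Redfern: 8% × 35% = 2.8%.
Via Selkirk: 96% × 57% = 54.72%.
Via Halcyon: 90% × 8% = 7.2%.
Total: 7.4375% + 17.136% + 4.01625% + 2.352% + 2.8% + 54.72% + 7.2% = 95.66175%.
Rounded: 95.66%.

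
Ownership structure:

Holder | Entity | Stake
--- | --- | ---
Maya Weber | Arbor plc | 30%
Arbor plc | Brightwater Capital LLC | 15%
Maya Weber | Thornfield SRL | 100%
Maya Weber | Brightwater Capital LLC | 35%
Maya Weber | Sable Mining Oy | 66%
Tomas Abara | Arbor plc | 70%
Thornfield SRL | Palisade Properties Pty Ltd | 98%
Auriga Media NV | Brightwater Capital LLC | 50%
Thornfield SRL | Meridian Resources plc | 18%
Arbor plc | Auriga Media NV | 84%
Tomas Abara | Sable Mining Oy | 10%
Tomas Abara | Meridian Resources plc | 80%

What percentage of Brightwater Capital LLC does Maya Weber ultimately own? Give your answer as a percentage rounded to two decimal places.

52.10%

Maya reaches Brightwater along 3 paths.
Via Arbor → Auriga: 30% × 84% × 50% = 12.6%.
Via Arbor: 30% × 15% = 4.5%.
Direct stake: 35% = 35%.
Total: 12.6% + 4.5% + 35% = 52.1%.
Rounded: 52.10%.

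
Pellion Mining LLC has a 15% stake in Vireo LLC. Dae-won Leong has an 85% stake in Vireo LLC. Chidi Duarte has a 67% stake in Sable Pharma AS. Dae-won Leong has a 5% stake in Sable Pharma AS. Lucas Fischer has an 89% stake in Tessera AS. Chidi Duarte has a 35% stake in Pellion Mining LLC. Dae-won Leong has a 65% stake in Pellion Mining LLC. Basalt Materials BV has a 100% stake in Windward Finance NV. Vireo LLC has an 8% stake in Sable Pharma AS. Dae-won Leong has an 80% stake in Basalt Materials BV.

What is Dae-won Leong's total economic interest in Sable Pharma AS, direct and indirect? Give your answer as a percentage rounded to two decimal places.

Dae-won reaches Sable along 3 paths.
Direct stake: 5% = 5%.
Via Vireo: 85% × 8% = 6.8%.
Via Pellion → Vireo: 65% × 15% × 8% = 0.78%.
Total: 5% + 6.8% + 0.78% = 12.58%.

12.58%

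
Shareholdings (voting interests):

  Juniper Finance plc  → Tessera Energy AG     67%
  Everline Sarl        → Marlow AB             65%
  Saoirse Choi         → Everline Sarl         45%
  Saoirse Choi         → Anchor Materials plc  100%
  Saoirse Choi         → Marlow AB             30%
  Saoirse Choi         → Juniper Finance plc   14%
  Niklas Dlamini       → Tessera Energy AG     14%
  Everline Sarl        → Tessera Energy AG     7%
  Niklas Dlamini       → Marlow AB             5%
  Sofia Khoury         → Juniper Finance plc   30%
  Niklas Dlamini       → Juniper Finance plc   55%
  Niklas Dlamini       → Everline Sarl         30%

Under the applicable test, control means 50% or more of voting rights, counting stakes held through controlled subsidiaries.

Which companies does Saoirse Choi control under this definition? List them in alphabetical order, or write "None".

Anchor Materials plc

Saoirse holds 100% of Anchor, so Saoirse controls Anchor.
No other company's threshold is met.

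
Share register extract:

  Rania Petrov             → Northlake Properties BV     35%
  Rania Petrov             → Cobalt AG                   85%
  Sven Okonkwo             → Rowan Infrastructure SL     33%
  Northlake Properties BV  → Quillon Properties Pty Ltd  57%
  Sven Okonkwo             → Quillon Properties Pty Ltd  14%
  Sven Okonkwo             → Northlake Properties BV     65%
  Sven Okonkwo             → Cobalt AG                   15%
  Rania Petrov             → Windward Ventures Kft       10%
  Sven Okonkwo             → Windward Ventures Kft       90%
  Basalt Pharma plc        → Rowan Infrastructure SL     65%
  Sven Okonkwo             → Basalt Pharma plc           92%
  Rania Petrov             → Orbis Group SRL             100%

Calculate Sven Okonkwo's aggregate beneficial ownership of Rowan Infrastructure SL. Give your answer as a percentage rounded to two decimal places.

Sven reaches Rowan along 2 paths.
Direct stake: 33% = 33%.
Via Basalt: 92% × 65% = 59.8%.
Total: 33% + 59.8% = 92.8%.
Rounded: 92.80%.

92.80%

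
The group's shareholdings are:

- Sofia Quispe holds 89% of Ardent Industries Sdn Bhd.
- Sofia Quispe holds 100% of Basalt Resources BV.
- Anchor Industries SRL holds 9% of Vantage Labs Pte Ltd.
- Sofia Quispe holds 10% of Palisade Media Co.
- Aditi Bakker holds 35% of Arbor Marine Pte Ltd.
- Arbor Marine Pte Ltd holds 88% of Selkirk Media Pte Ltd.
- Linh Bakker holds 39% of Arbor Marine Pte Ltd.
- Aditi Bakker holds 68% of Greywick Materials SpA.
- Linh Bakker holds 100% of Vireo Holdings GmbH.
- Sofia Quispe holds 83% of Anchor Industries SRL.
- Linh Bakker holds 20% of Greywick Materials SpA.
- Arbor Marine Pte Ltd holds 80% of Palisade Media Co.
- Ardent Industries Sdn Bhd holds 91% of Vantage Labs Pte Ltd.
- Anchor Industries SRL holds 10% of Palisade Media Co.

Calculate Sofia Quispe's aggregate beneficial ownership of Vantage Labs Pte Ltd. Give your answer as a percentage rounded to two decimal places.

Sofia reaches Vantage along 2 paths.
Via Ardent: 89% × 91% = 80.99%.
Via Anchor: 83% × 9% = 7.47%.
Total: 80.99% + 7.47% = 88.46%.

88.46%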